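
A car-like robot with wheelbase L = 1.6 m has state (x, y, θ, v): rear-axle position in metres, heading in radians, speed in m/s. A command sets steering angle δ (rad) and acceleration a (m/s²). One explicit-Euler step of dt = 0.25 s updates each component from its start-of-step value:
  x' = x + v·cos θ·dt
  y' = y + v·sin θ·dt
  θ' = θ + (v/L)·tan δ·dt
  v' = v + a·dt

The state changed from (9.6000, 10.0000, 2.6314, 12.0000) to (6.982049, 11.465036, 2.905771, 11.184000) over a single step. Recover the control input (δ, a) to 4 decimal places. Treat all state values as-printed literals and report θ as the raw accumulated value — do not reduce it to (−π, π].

a = (v'−v)/dt = (-0.816000)/0.25 = -3.2640
Δθ = θ'−θ = 0.274371;  (v·dt/L) = 12.0000·0.25/1.6 = 1.875000
tan δ = Δθ·L/(v·dt) = 0.146331  →  δ = 0.1453

δ = 0.1453, a = -3.2640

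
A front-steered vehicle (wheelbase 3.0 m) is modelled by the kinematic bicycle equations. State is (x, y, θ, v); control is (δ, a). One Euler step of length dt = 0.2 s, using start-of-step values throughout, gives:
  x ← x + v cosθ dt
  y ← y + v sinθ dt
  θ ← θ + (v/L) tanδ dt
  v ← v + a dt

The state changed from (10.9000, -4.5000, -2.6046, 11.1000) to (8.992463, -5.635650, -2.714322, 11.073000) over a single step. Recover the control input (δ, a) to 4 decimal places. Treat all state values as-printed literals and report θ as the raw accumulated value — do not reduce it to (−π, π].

a = (v'−v)/dt = (-0.027000)/0.2 = -0.1350
Δθ = θ'−θ = -0.109722;  (v·dt/L) = 11.1000·0.2/3.0 = 0.740000
tan δ = Δθ·L/(v·dt) = -0.148273  →  δ = -0.1472

δ = -0.1472, a = -0.1350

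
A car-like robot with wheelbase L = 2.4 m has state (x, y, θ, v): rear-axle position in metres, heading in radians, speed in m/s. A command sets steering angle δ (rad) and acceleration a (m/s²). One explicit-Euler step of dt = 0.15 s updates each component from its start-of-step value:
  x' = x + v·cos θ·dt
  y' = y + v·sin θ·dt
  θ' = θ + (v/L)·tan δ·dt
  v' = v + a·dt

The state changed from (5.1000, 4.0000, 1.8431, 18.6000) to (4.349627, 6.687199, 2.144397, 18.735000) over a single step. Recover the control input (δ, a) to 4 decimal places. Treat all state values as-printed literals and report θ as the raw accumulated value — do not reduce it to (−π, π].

δ = 0.2536, a = 0.9000

a = (v'−v)/dt = (0.135000)/0.15 = 0.9000
Δθ = θ'−θ = 0.301297;  (v·dt/L) = 18.6000·0.15/2.4 = 1.162500
tan δ = Δθ·L/(v·dt) = 0.259180  →  δ = 0.2536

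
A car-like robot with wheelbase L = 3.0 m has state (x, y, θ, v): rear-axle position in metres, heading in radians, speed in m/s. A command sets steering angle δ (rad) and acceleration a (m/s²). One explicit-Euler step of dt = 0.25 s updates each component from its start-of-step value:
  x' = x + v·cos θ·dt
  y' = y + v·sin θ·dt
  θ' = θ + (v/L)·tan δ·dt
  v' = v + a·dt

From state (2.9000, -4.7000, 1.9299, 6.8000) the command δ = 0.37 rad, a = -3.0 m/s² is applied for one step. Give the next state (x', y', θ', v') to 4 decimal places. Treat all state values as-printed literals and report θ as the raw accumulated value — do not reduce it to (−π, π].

(2.3026, -3.1084, 2.1497, 6.0500)

x' = 2.9000 + 6.8000·cos(1.9299)·0.25 = 2.3026
y' = -4.7000 + 6.8000·sin(1.9299)·0.25 = -3.1084
θ' = 1.9299 + (6.8000/3.0)·tan(0.37)·0.25 = 2.1497
v' = 6.8000 − 3.0000·0.25 = 6.0500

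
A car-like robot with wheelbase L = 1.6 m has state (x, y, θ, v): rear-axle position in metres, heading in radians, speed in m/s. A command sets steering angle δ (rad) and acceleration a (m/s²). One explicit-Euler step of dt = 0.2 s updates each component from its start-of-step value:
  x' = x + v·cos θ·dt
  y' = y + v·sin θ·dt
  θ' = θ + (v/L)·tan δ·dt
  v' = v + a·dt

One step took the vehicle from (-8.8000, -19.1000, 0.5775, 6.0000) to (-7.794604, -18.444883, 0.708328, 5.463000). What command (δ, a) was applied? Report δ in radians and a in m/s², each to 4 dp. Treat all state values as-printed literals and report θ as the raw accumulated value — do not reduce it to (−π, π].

δ = 0.1727, a = -2.6850

a = (v'−v)/dt = (-0.537000)/0.2 = -2.6850
Δθ = θ'−θ = 0.130828;  (v·dt/L) = 6.0000·0.2/1.6 = 0.750000
tan δ = Δθ·L/(v·dt) = 0.174437  →  δ = 0.1727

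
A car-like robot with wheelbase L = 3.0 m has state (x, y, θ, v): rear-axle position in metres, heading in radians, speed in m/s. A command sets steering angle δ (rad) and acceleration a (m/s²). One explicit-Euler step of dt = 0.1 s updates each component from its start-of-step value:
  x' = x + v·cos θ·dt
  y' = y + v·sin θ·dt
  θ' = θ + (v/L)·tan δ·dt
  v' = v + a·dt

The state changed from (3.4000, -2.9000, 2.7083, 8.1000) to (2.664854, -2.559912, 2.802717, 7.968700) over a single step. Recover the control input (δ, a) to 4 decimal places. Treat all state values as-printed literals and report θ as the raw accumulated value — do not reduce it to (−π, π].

δ = 0.3364, a = -1.3130

a = (v'−v)/dt = (-0.131300)/0.1 = -1.3130
Δθ = θ'−θ = 0.094417;  (v·dt/L) = 8.1000·0.1/3.0 = 0.270000
tan δ = Δθ·L/(v·dt) = 0.349693  →  δ = 0.3364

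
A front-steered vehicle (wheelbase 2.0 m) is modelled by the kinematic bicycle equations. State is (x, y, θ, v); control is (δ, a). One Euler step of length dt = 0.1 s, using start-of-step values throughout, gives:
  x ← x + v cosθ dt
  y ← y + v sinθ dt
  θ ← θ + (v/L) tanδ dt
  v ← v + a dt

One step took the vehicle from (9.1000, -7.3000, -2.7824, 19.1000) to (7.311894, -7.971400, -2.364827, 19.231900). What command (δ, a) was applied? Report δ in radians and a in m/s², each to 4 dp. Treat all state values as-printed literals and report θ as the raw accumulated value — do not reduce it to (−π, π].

δ = 0.4122, a = 1.3190

a = (v'−v)/dt = (0.131900)/0.1 = 1.3190
Δθ = θ'−θ = 0.417573;  (v·dt/L) = 19.1000·0.1/2.0 = 0.955000
tan δ = Δθ·L/(v·dt) = 0.437249  →  δ = 0.4122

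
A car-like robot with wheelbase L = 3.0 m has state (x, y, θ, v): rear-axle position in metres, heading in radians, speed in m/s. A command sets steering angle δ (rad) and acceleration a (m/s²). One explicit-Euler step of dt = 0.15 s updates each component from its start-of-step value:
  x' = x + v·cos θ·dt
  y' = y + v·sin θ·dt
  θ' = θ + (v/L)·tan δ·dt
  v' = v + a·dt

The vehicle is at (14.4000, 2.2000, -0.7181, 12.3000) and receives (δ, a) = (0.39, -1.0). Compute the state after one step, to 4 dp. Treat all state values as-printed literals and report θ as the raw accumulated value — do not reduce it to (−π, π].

x' = 14.4000 + 12.3000·cos(-0.7181)·0.15 = 15.7894
y' = 2.2000 + 12.3000·sin(-0.7181)·0.15 = 0.9861
θ' = -0.7181 + (12.3000/3.0)·tan(0.39)·0.15 = -0.4653
v' = 12.3000 − 1.0000·0.15 = 12.1500

(15.7894, 0.9861, -0.4653, 12.1500)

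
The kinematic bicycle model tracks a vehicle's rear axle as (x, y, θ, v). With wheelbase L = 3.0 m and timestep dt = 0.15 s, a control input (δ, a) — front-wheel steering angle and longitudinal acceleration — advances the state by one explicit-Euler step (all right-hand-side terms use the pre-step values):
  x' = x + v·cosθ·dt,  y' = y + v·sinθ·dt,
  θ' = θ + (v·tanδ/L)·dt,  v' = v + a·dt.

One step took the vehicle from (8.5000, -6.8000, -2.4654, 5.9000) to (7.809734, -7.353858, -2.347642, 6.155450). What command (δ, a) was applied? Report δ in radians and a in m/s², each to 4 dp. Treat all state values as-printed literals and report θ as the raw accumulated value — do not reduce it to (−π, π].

a = (v'−v)/dt = (0.255450)/0.15 = 1.7030
Δθ = θ'−θ = 0.117758;  (v·dt/L) = 5.9000·0.15/3.0 = 0.295000
tan δ = Δθ·L/(v·dt) = 0.399180  →  δ = 0.3798

δ = 0.3798, a = 1.7030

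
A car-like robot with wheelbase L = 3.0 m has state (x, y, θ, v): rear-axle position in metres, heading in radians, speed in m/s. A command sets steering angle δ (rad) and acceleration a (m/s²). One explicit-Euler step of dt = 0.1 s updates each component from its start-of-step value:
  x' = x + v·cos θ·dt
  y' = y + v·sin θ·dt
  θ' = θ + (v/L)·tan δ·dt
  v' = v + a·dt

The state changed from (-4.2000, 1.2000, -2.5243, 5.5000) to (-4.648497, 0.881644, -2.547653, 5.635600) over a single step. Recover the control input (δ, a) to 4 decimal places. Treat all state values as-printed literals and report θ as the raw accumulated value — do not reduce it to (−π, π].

δ = -0.1267, a = 1.3560

a = (v'−v)/dt = (0.135600)/0.1 = 1.3560
Δθ = θ'−θ = -0.023353;  (v·dt/L) = 5.5000·0.1/3.0 = 0.183333
tan δ = Δθ·L/(v·dt) = -0.127380  →  δ = -0.1267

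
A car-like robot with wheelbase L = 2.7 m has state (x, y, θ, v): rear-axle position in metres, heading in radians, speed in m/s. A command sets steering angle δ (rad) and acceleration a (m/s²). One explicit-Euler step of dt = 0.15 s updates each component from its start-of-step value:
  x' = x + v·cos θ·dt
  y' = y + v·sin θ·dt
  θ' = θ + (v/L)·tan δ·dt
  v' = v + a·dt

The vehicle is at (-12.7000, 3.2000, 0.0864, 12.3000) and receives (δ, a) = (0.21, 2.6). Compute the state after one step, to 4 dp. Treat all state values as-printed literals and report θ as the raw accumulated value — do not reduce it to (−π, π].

(-10.8619, 3.3592, 0.2320, 12.6900)

x' = -12.7000 + 12.3000·cos(0.0864)·0.15 = -10.8619
y' = 3.2000 + 12.3000·sin(0.0864)·0.15 = 3.3592
θ' = 0.0864 + (12.3000/2.7)·tan(0.21)·0.15 = 0.2320
v' = 12.3000 + 2.6000·0.15 = 12.6900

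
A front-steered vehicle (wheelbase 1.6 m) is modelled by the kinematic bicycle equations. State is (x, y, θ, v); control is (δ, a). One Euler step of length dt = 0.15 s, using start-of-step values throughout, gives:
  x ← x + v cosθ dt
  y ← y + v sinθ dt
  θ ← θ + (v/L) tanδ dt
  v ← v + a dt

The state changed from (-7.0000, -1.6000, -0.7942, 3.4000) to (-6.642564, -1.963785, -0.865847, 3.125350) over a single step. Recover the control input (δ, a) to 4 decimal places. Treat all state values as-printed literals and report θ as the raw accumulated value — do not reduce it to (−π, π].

δ = -0.2211, a = -1.8310

a = (v'−v)/dt = (-0.274650)/0.15 = -1.8310
Δθ = θ'−θ = -0.071647;  (v·dt/L) = 3.4000·0.15/1.6 = 0.318750
tan δ = Δθ·L/(v·dt) = -0.224775  →  δ = -0.2211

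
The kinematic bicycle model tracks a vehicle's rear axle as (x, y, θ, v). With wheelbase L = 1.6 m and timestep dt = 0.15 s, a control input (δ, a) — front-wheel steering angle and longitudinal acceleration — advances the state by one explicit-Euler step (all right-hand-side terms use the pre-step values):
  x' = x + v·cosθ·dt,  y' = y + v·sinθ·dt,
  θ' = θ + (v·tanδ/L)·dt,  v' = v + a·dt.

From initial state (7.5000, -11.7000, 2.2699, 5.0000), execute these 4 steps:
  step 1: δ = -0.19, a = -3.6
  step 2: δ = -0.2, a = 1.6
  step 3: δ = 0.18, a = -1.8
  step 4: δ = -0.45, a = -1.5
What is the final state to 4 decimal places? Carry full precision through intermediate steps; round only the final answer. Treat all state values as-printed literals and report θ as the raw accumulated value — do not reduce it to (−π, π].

(5.9042, -9.4201, 1.9746, 4.2050)

after step 1 (δ=-0.19, a=-3.6): (7.017351, -11.125936, 2.179750, 4.460000)
after step 2 (δ=-0.2, a=1.6): (6.634677, -10.577190, 2.094992, 4.700000)
after step 3 (δ=0.18, a=-1.8): (6.281812, -9.966853, 2.175172, 4.430000)
after step 4 (δ=-0.45, a=-1.5): (5.904211, -9.420065, 1.974553, 4.205000)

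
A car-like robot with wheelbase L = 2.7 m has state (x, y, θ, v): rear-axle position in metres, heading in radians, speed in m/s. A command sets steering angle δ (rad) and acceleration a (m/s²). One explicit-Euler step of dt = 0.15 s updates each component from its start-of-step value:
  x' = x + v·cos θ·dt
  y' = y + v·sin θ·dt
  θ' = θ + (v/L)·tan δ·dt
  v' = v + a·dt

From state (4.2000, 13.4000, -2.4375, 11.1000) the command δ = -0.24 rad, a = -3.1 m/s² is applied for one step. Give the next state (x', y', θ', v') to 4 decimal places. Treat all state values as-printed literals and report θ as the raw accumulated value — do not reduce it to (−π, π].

x' = 4.2000 + 11.1000·cos(-2.4375)·0.15 = 2.9309
y' = 13.4000 + 11.1000·sin(-2.4375)·0.15 = 12.3222
θ' = -2.4375 + (11.1000/2.7)·tan(-0.24)·0.15 = -2.5884
v' = 11.1000 − 3.1000·0.15 = 10.6350

(2.9309, 12.3222, -2.5884, 10.6350)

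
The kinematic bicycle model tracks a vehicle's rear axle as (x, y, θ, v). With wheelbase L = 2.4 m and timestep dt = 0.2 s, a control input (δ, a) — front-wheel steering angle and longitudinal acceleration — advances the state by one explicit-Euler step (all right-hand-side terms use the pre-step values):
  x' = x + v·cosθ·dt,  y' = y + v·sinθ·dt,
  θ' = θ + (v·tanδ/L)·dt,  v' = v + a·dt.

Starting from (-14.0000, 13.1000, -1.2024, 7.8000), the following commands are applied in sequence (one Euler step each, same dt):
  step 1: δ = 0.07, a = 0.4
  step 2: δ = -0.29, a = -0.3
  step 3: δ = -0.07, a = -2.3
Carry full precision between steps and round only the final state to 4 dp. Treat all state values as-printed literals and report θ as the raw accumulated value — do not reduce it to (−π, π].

after step 1 (δ=0.07, a=0.4): (-13.438213, 11.644667, -1.156826, 7.880000)
after step 2 (δ=-0.29, a=-0.3): (-12.804270, 10.201790, -1.352783, 7.820000)
after step 3 (δ=-0.07, a=-2.3): (-12.465993, 8.674811, -1.398475, 7.360000)

(-12.4660, 8.6748, -1.3985, 7.3600)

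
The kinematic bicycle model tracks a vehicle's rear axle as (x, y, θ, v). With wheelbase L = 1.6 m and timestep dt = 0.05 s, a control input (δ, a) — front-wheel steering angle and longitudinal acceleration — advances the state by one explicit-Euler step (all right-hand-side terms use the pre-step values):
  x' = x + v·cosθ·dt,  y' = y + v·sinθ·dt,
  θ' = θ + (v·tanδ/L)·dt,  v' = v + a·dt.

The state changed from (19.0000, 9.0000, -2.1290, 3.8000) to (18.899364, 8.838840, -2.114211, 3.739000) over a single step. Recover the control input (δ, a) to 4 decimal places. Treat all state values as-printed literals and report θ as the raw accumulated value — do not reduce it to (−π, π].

δ = 0.1239, a = -1.2200

a = (v'−v)/dt = (-0.061000)/0.05 = -1.2200
Δθ = θ'−θ = 0.014789;  (v·dt/L) = 3.8000·0.05/1.6 = 0.118750
tan δ = Δθ·L/(v·dt) = 0.124539  →  δ = 0.1239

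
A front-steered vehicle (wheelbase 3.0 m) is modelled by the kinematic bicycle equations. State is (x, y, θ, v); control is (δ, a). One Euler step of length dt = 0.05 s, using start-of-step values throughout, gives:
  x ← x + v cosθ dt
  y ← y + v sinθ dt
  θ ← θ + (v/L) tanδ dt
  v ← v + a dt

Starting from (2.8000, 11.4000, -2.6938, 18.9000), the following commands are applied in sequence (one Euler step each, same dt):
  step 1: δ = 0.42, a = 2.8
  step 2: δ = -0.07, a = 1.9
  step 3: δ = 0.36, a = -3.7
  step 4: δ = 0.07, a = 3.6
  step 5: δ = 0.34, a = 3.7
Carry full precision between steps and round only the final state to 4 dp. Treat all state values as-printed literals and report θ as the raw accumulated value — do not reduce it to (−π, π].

after step 1 (δ=0.42, a=2.8): (1.948172, 10.990837, -2.553130, 19.040000)
after step 2 (δ=-0.07, a=1.9): (1.156304, 10.462398, -2.575379, 19.135000)
after step 3 (δ=0.36, a=-3.7): (0.348866, 9.949158, -2.455338, 18.950000)
after step 4 (δ=0.07, a=3.6): (-0.384144, 9.348781, -2.433194, 19.130000)
after step 5 (δ=0.34, a=3.7): (-1.110514, 8.726464, -2.320411, 19.315000)

(-1.1105, 8.7265, -2.3204, 19.3150)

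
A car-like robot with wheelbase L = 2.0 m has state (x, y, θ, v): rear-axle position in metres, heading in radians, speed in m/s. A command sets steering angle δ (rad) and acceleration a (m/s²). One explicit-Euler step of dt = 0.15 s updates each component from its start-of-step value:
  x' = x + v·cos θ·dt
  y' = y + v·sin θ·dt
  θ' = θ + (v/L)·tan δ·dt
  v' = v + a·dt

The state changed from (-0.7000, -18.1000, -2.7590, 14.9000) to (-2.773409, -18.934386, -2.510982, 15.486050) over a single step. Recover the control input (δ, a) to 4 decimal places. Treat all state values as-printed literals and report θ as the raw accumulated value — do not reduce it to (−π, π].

δ = 0.2184, a = 3.9070

a = (v'−v)/dt = (0.586050)/0.15 = 3.9070
Δθ = θ'−θ = 0.248018;  (v·dt/L) = 14.9000·0.15/2.0 = 1.117500
tan δ = Δθ·L/(v·dt) = 0.221940  →  δ = 0.2184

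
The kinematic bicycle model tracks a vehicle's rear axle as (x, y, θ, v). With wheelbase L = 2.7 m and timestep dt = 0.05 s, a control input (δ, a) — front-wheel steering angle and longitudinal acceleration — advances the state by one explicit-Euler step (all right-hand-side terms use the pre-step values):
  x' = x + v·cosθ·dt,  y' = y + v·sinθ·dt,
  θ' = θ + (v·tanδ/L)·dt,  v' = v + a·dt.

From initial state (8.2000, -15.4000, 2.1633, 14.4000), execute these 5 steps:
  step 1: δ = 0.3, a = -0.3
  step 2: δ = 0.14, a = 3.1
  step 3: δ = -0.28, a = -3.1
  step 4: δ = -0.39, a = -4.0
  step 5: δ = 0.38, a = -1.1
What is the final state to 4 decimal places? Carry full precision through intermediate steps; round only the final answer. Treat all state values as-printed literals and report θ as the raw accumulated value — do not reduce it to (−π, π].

after step 1 (δ=0.3, a=-0.3): (7.797923, -14.802728, 2.245790, 14.385000)
after step 2 (δ=0.14, a=3.1): (7.348470, -14.241201, 2.283330, 14.540000)
after step 3 (δ=-0.28, a=-3.1): (6.873191, -13.691074, 2.205903, 14.385000)
after step 4 (δ=-0.39, a=-4.0): (6.446487, -13.112072, 2.096403, 14.185000)
after step 5 (δ=0.38, a=-1.1): (6.090629, -12.498557, 2.201322, 14.130000)

(6.0906, -12.4986, 2.2013, 14.1300)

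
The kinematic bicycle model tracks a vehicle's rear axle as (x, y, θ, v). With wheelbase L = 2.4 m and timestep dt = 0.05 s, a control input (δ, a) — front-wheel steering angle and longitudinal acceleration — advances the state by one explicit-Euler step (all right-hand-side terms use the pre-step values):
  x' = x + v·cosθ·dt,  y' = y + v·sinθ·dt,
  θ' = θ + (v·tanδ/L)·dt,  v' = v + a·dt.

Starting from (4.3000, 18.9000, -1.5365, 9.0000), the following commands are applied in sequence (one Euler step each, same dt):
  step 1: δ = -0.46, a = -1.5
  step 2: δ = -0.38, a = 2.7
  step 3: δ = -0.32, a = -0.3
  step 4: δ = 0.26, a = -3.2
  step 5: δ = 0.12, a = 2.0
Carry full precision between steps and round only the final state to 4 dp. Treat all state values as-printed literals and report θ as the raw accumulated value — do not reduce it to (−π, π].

after step 1 (δ=-0.46, a=-1.5): (4.315430, 18.450265, -1.629397, 8.925000)
after step 2 (δ=-0.38, a=2.7): (4.289295, 18.004781, -1.703662, 9.060000)
after step 3 (δ=-0.32, a=-0.3): (4.229283, 17.555773, -1.766212, 9.045000)
after step 4 (δ=0.26, a=-3.2): (4.141468, 17.112131, -1.716084, 8.885000)
after step 5 (δ=0.12, a=2.0): (4.077151, 16.672561, -1.693764, 8.985000)

(4.0772, 16.6726, -1.6938, 8.9850)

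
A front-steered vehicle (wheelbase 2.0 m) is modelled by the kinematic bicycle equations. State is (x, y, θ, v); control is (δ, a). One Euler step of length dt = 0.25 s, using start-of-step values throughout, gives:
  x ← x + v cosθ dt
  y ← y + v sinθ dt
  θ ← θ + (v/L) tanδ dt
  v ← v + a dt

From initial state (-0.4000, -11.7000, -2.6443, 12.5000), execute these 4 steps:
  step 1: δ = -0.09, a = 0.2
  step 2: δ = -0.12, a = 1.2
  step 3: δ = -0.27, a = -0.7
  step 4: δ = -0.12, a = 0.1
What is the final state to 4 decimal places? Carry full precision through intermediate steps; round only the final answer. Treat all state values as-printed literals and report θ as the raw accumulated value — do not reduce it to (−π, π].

(-12.3023, -13.9517, -3.6101, 12.7000)

after step 1 (δ=-0.09, a=0.2): (-3.146492, -13.190775, -2.785306, 12.550000)
after step 2 (δ=-0.12, a=1.2): (-6.086952, -14.285124, -2.974465, 12.850000)
after step 3 (δ=-0.27, a=-0.7): (-9.254691, -14.819526, -3.419008, 12.675000)
after step 4 (δ=-0.12, a=0.1): (-12.302289, -13.951700, -3.610050, 12.700000)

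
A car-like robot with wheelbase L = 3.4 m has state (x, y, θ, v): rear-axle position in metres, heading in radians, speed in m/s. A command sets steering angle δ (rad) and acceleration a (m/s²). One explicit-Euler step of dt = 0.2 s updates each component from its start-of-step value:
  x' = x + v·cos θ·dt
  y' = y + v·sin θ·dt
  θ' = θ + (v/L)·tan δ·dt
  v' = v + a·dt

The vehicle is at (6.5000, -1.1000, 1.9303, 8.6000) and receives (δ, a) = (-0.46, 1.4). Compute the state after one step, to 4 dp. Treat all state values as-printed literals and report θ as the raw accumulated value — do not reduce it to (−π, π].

x' = 6.5000 + 8.6000·cos(1.9303)·0.2 = 5.8949
y' = -1.1000 + 8.6000·sin(1.9303)·0.2 = 0.5100
θ' = 1.9303 + (8.6000/3.4)·tan(-0.46)·0.2 = 1.6797
v' = 8.6000 + 1.4000·0.2 = 8.8800

(5.8949, 0.5100, 1.6797, 8.8800)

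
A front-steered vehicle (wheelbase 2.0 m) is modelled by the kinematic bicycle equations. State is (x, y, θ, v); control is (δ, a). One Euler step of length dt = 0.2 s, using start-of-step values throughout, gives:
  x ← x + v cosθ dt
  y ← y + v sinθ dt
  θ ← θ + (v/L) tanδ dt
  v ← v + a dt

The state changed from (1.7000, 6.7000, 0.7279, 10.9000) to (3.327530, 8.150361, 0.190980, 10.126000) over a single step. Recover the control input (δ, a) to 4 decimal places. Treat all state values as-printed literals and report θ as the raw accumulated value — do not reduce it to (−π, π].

δ = -0.4577, a = -3.8700

a = (v'−v)/dt = (-0.774000)/0.2 = -3.8700
Δθ = θ'−θ = -0.536920;  (v·dt/L) = 10.9000·0.2/2.0 = 1.090000
tan δ = Δθ·L/(v·dt) = -0.492587  →  δ = -0.4577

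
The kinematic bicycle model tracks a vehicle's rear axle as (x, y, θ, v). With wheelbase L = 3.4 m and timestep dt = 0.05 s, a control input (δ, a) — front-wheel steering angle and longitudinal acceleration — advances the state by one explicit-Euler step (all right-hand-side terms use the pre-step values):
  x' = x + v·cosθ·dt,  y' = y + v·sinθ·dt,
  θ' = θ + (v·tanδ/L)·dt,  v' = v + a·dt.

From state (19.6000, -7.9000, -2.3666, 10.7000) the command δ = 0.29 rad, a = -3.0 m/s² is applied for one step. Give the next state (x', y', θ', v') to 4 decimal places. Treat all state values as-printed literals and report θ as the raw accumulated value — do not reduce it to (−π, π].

x' = 19.6000 + 10.7000·cos(-2.3666)·0.05 = 19.2178
y' = -7.9000 + 10.7000·sin(-2.3666)·0.05 = -8.2743
θ' = -2.3666 + (10.7000/3.4)·tan(0.29)·0.05 = -2.3196
v' = 10.7000 − 3.0000·0.05 = 10.5500

(19.2178, -8.2743, -2.3196, 10.5500)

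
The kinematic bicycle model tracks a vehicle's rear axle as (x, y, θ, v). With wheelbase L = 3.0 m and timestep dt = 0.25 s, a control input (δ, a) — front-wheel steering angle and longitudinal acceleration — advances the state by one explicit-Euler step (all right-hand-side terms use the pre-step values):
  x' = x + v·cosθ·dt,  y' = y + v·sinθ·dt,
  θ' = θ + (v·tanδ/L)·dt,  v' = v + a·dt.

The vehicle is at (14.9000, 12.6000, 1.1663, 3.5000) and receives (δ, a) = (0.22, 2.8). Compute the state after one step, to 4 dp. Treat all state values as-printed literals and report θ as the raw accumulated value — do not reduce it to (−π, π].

(15.2444, 13.4044, 1.2315, 4.2000)

x' = 14.9000 + 3.5000·cos(1.1663)·0.25 = 15.2444
y' = 12.6000 + 3.5000·sin(1.1663)·0.25 = 13.4044
θ' = 1.1663 + (3.5000/3.0)·tan(0.22)·0.25 = 1.2315
v' = 3.5000 + 2.8000·0.25 = 4.2000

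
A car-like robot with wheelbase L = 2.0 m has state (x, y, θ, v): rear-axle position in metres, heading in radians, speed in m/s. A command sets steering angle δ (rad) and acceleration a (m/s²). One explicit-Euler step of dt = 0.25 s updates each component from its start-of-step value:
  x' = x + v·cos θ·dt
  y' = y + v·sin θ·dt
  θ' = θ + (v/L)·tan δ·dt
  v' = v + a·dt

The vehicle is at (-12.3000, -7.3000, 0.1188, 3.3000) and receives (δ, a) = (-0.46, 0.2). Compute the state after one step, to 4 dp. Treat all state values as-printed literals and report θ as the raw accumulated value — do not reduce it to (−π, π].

(-11.4808, -7.2022, -0.0856, 3.3500)

x' = -12.3000 + 3.3000·cos(0.1188)·0.25 = -11.4808
y' = -7.3000 + 3.3000·sin(0.1188)·0.25 = -7.2022
θ' = 0.1188 + (3.3000/2.0)·tan(-0.46)·0.25 = -0.0856
v' = 3.3000 + 0.2000·0.25 = 3.3500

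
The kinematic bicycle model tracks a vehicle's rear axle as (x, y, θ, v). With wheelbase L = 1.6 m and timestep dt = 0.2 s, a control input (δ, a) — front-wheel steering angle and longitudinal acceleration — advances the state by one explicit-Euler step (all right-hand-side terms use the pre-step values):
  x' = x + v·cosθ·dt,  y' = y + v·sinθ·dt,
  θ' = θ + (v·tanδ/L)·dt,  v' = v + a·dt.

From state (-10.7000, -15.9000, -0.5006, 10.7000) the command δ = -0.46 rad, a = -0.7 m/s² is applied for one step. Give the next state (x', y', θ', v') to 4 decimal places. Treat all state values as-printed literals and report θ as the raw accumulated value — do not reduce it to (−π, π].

x' = -10.7000 + 10.7000·cos(-0.5006)·0.2 = -8.8226
y' = -15.9000 + 10.7000·sin(-0.5006)·0.2 = -16.9271
θ' = -0.5006 + (10.7000/1.6)·tan(-0.46)·0.2 = -1.1633
v' = 10.7000 − 0.7000·0.2 = 10.5600

(-8.8226, -16.9271, -1.1633, 10.5600)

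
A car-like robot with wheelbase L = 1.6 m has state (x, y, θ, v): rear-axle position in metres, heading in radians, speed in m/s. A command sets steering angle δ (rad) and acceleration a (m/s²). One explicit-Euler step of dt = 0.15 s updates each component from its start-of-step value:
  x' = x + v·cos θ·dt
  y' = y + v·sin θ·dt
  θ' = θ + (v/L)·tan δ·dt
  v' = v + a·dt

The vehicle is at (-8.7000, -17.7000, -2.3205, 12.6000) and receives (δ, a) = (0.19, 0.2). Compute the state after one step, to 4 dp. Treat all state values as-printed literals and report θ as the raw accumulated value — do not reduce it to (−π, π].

x' = -8.7000 + 12.6000·cos(-2.3205)·0.15 = -9.9879
y' = -17.7000 + 12.6000·sin(-2.3205)·0.15 = -19.0833
θ' = -2.3205 + (12.6000/1.6)·tan(0.19)·0.15 = -2.0933
v' = 12.6000 + 0.2000·0.15 = 12.6300

(-9.9879, -19.0833, -2.0933, 12.6300)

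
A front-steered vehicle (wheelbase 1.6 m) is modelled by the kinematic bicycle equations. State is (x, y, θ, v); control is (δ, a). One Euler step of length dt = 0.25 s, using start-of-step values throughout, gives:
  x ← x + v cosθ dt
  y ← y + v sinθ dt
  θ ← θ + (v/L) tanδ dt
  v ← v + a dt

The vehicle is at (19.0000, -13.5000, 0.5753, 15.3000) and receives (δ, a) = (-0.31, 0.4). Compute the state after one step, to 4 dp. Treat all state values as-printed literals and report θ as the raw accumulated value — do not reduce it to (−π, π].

(22.2093, -11.4189, -0.1905, 15.4000)

x' = 19.0000 + 15.3000·cos(0.5753)·0.25 = 22.2093
y' = -13.5000 + 15.3000·sin(0.5753)·0.25 = -11.4189
θ' = 0.5753 + (15.3000/1.6)·tan(-0.31)·0.25 = -0.1905
v' = 15.3000 + 0.4000·0.25 = 15.4000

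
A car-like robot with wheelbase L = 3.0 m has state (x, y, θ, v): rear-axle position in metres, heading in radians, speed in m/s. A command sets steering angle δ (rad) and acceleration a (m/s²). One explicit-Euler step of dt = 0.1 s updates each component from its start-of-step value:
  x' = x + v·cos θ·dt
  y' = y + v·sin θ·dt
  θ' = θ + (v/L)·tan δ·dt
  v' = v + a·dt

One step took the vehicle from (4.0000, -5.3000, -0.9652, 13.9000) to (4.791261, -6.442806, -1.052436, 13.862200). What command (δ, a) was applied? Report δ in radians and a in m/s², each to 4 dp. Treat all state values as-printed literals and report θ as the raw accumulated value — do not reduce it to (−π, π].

δ = -0.1861, a = -0.3780

a = (v'−v)/dt = (-0.037800)/0.1 = -0.3780
Δθ = θ'−θ = -0.087236;  (v·dt/L) = 13.9000·0.1/3.0 = 0.463333
tan δ = Δθ·L/(v·dt) = -0.188279  →  δ = -0.1861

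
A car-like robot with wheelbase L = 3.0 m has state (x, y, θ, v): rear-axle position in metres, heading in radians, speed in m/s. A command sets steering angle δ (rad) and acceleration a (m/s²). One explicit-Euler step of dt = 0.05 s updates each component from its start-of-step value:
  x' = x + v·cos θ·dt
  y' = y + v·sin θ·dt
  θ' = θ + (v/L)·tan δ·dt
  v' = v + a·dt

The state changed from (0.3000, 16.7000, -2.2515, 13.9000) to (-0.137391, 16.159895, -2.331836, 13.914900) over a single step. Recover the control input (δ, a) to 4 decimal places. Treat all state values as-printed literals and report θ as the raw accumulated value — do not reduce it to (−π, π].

δ = -0.3338, a = 0.2980

a = (v'−v)/dt = (0.014900)/0.05 = 0.2980
Δθ = θ'−θ = -0.080336;  (v·dt/L) = 13.9000·0.05/3.0 = 0.231667
tan δ = Δθ·L/(v·dt) = -0.346774  →  δ = -0.3338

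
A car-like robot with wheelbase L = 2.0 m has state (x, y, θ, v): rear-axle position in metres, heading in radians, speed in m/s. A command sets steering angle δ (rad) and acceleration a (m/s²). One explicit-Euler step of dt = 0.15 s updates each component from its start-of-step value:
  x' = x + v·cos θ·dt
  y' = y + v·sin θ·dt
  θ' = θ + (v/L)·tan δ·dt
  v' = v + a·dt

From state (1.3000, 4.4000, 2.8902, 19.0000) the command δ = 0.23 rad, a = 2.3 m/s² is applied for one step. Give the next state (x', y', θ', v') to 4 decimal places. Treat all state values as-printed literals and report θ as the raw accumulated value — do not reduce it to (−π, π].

(-1.4604, 5.1089, 3.2239, 19.3450)

x' = 1.3000 + 19.0000·cos(2.8902)·0.15 = -1.4604
y' = 4.4000 + 19.0000·sin(2.8902)·0.15 = 5.1089
θ' = 2.8902 + (19.0000/2.0)·tan(0.23)·0.15 = 3.2239
v' = 19.0000 + 2.3000·0.15 = 19.3450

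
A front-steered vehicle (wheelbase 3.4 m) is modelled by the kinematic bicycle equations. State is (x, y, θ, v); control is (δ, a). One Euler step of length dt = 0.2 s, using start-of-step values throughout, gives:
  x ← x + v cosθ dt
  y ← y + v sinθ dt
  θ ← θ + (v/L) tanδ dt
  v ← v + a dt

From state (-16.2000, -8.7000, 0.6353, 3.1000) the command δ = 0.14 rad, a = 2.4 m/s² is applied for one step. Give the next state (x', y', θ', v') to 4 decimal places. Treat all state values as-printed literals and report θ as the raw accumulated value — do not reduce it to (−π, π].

(-15.7010, -8.3321, 0.6610, 3.5800)

x' = -16.2000 + 3.1000·cos(0.6353)·0.2 = -15.7010
y' = -8.7000 + 3.1000·sin(0.6353)·0.2 = -8.3321
θ' = 0.6353 + (3.1000/3.4)·tan(0.14)·0.2 = 0.6610
v' = 3.1000 + 2.4000·0.2 = 3.5800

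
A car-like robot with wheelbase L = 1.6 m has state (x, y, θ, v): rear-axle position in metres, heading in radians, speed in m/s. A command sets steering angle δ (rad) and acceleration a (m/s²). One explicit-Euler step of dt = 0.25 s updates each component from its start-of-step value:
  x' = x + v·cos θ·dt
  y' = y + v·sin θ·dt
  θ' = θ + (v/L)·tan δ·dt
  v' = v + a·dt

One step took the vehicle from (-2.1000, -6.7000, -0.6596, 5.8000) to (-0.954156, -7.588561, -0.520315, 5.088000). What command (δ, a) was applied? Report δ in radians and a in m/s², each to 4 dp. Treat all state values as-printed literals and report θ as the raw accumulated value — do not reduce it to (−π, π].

δ = 0.1525, a = -2.8480

a = (v'−v)/dt = (-0.712000)/0.25 = -2.8480
Δθ = θ'−θ = 0.139285;  (v·dt/L) = 5.8000·0.25/1.6 = 0.906250
tan δ = Δθ·L/(v·dt) = 0.153694  →  δ = 0.1525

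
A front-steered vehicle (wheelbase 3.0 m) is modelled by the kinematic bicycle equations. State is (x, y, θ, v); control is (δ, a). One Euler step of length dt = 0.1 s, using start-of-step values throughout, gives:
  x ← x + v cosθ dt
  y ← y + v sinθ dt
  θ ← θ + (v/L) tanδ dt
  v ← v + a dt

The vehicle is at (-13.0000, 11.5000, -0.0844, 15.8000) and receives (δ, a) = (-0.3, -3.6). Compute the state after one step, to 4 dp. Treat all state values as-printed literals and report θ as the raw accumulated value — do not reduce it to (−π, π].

(-11.4256, 11.3668, -0.2473, 15.4400)

x' = -13.0000 + 15.8000·cos(-0.0844)·0.1 = -11.4256
y' = 11.5000 + 15.8000·sin(-0.0844)·0.1 = 11.3668
θ' = -0.0844 + (15.8000/3.0)·tan(-0.3)·0.1 = -0.2473
v' = 15.8000 − 3.6000·0.1 = 15.4400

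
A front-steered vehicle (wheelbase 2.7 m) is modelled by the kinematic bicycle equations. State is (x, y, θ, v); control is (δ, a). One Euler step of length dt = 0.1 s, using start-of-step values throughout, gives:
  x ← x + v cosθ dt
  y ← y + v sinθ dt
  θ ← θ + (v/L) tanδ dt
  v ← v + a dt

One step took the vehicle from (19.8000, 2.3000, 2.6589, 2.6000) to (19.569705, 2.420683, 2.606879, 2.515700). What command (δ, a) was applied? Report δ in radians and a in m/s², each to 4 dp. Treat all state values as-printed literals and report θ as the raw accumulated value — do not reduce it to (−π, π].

a = (v'−v)/dt = (-0.084300)/0.1 = -0.8430
Δθ = θ'−θ = -0.052021;  (v·dt/L) = 2.6000·0.1/2.7 = 0.096296
tan δ = Δθ·L/(v·dt) = -0.540218  →  δ = -0.4953

δ = -0.4953, a = -0.8430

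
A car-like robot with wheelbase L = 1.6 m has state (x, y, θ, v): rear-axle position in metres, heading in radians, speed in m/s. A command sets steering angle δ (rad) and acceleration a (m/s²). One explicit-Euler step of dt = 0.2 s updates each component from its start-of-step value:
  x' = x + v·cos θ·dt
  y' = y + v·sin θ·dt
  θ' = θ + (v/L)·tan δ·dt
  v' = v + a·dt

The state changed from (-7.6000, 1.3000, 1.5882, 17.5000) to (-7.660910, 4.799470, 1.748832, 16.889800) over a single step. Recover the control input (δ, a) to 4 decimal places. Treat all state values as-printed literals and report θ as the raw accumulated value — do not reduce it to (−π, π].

δ = 0.0733, a = -3.0510

a = (v'−v)/dt = (-0.610200)/0.2 = -3.0510
Δθ = θ'−θ = 0.160632;  (v·dt/L) = 17.5000·0.2/1.6 = 2.187500
tan δ = Δθ·L/(v·dt) = 0.073432  →  δ = 0.0733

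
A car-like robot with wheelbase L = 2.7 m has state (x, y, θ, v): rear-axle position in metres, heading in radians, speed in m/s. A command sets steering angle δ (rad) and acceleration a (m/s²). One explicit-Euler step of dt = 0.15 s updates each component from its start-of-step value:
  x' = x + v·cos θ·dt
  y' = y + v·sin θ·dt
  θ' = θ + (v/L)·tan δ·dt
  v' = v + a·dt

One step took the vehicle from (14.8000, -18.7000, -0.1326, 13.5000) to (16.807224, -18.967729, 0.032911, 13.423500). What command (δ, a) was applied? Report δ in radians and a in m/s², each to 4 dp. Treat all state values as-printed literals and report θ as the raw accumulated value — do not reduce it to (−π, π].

a = (v'−v)/dt = (-0.076500)/0.15 = -0.5100
Δθ = θ'−θ = 0.165511;  (v·dt/L) = 13.5000·0.15/2.7 = 0.750000
tan δ = Δθ·L/(v·dt) = 0.220681  →  δ = 0.2172

δ = 0.2172, a = -0.5100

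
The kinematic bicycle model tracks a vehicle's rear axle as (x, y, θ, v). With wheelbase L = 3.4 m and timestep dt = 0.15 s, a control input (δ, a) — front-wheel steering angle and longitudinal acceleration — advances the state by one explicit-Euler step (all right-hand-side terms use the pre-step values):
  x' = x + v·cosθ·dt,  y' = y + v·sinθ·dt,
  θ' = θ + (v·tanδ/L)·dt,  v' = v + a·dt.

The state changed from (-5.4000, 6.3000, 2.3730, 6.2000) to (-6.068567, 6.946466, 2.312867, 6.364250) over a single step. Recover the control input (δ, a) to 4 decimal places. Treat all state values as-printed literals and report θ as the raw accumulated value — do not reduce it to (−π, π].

δ = -0.2164, a = 1.0950

a = (v'−v)/dt = (0.164250)/0.15 = 1.0950
Δθ = θ'−θ = -0.060133;  (v·dt/L) = 6.2000·0.15/3.4 = 0.273529
tan δ = Δθ·L/(v·dt) = -0.219841  →  δ = -0.2164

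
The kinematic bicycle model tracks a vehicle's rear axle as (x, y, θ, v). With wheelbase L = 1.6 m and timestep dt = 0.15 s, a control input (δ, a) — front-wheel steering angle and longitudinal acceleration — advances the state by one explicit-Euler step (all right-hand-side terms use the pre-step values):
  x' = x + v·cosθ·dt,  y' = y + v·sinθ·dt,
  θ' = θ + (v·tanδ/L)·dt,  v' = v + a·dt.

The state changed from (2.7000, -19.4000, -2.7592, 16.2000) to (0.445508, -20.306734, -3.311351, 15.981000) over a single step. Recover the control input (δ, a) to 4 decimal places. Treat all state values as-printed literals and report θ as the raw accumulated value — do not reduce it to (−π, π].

δ = -0.3487, a = -1.4600

a = (v'−v)/dt = (-0.219000)/0.15 = -1.4600
Δθ = θ'−θ = -0.552151;  (v·dt/L) = 16.2000·0.15/1.6 = 1.518750
tan δ = Δθ·L/(v·dt) = -0.363556  →  δ = -0.3487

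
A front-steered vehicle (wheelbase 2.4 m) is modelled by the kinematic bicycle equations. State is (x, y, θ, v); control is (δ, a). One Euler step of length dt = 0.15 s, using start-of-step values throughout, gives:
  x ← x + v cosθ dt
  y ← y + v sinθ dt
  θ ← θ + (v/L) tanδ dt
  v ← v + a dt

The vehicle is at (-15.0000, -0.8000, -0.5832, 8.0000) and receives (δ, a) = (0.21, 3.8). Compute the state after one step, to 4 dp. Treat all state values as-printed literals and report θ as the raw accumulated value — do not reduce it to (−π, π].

(-13.9984, -1.4608, -0.4766, 8.5700)

x' = -15.0000 + 8.0000·cos(-0.5832)·0.15 = -13.9984
y' = -0.8000 + 8.0000·sin(-0.5832)·0.15 = -1.4608
θ' = -0.5832 + (8.0000/2.4)·tan(0.21)·0.15 = -0.4766
v' = 8.0000 + 3.8000·0.15 = 8.5700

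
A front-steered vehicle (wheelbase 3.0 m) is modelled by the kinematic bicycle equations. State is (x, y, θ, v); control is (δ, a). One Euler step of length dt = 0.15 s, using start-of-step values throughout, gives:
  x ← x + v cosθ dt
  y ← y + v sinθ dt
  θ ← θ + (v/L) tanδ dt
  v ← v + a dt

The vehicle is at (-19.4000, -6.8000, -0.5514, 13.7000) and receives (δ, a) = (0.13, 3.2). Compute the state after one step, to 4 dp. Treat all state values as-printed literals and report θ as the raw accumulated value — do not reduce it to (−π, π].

x' = -19.4000 + 13.7000·cos(-0.5514)·0.15 = -17.6496
y' = -6.8000 + 13.7000·sin(-0.5514)·0.15 = -7.8766
θ' = -0.5514 + (13.7000/3.0)·tan(0.13)·0.15 = -0.4618
v' = 13.7000 + 3.2000·0.15 = 14.1800

(-17.6496, -7.8766, -0.4618, 14.1800)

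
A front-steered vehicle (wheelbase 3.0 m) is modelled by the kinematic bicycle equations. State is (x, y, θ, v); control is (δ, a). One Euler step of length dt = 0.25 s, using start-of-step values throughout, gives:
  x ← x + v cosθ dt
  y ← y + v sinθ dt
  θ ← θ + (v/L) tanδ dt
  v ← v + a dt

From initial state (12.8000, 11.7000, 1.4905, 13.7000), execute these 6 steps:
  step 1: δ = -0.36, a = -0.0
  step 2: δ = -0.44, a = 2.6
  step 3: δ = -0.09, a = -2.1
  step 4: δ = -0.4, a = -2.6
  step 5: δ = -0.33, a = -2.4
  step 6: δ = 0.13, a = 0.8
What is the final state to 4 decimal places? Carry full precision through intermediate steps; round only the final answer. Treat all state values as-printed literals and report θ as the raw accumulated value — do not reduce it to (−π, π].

after step 1 (δ=-0.36, a=-0.0): (13.074719, 15.113965, 1.060773, 13.700000)
after step 2 (δ=-0.44, a=2.6): (14.746795, 18.103076, 0.523299, 14.350000)
after step 3 (δ=-0.09, a=-2.1): (17.854199, 19.895895, 0.415382, 13.825000)
after step 4 (δ=-0.4, a=-2.6): (21.016536, 21.290629, -0.071711, 13.175000)
after step 5 (δ=-0.33, a=-2.4): (24.301821, 21.054635, -0.447774, 12.575000)
after step 6 (δ=0.13, a=0.8): (27.135638, 19.693516, -0.310773, 12.775000)

(27.1356, 19.6935, -0.3108, 12.7750)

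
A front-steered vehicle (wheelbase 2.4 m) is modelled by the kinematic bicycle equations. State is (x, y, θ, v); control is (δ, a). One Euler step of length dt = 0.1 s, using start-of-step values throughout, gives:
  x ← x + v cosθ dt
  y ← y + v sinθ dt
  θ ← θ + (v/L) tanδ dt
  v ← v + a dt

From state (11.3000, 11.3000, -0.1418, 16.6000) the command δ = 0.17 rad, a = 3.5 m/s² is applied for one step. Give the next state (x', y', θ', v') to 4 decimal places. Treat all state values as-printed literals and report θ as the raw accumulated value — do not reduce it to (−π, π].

x' = 11.3000 + 16.6000·cos(-0.1418)·0.1 = 12.9433
y' = 11.3000 + 16.6000·sin(-0.1418)·0.1 = 11.0654
θ' = -0.1418 + (16.6000/2.4)·tan(0.17)·0.1 = -0.0231
v' = 16.6000 + 3.5000·0.1 = 16.9500

(12.9433, 11.0654, -0.0231, 16.9500)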